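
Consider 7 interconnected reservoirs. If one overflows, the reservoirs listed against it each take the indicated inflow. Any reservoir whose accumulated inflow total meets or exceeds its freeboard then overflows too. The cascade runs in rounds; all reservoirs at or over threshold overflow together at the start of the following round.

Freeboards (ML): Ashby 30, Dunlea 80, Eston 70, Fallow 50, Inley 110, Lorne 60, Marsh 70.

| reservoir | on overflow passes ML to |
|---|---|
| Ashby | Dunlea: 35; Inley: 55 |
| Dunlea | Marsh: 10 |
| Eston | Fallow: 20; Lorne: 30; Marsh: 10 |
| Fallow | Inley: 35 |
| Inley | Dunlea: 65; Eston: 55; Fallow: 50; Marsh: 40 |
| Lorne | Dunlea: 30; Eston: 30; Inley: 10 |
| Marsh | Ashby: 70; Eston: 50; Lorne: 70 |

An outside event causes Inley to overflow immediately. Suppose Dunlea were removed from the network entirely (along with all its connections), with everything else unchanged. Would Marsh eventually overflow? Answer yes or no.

no

With Dunlea removed:
Round 1 — Inley overflows (initial).
  Eston: +55 → 55 < 70
  Fallow: +50 → 50 ≥ 50
  Marsh: +40 → 40 < 70
Round 2 — Fallow overflows.
No further overflows.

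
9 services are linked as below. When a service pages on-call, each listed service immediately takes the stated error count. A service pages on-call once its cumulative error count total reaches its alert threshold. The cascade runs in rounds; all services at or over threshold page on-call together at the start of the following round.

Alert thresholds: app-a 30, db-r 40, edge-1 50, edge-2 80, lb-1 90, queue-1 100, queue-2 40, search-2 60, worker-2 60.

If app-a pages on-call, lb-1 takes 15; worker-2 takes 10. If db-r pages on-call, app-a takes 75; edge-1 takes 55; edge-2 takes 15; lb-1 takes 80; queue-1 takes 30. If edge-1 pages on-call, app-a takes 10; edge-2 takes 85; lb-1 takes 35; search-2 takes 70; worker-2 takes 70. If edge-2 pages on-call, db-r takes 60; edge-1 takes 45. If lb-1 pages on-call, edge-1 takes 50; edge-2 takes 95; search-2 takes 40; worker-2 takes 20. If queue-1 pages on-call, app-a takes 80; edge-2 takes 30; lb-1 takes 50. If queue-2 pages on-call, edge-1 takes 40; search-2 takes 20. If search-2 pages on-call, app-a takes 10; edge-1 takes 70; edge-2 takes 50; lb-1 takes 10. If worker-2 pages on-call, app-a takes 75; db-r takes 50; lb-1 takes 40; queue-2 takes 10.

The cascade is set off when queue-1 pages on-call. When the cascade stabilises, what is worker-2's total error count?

10

Round 1 — queue-1 pages on-call (initial).
  app-a: +80 → 80 ≥ 30
  edge-2: +30 → 30 < 80
  lb-1: +50 → 50 < 90
Round 2 — app-a pages on-call.
  lb-1: +15 → 65 < 90
  worker-2: +10 → 10 < 60
No further pages.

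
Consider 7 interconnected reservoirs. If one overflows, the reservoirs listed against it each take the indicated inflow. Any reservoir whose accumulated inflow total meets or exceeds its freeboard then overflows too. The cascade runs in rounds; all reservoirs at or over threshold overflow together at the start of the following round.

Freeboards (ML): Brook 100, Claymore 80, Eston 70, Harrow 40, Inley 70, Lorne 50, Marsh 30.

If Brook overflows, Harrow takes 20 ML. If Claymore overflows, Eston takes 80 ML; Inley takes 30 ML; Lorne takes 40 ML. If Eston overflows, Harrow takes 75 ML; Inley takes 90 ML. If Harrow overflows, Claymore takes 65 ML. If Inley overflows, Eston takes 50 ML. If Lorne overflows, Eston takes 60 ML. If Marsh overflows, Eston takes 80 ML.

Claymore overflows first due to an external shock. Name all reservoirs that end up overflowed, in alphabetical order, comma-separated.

Round 1 — Claymore overflows (initial).
  Eston: +80 → 80 ≥ 70
  Inley: +30 → 30 < 70
  Lorne: +40 → 40 < 50
Round 2 — Eston overflows.
  Harrow: +75 → 75 ≥ 40
  Inley: +90 → 120 ≥ 70
Round 3 — Harrow, Inley overflow.
No further overflows.

Claymore, Eston, Harrow, Inley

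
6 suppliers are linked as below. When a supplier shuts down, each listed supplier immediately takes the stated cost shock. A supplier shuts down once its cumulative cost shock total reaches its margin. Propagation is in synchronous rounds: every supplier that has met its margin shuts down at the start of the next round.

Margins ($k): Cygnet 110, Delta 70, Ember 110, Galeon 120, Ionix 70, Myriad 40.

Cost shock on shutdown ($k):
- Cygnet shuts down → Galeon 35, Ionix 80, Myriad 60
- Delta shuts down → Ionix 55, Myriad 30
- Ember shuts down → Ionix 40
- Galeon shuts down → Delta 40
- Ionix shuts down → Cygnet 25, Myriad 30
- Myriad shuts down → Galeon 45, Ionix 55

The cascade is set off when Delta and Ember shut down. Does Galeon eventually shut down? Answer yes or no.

no

Round 1 — Delta, Ember shut down (initial).
  Ionix: +55+40 → 95 ≥ 70
  Myriad: +30 → 30 < 40
Round 2 — Ionix shuts down.
  Cygnet: +25 → 25 < 110
  Myriad: +30 → 60 ≥ 40
Round 3 — Myriad shuts down.
  Galeon: +45 → 45 < 120
No further shutdowns.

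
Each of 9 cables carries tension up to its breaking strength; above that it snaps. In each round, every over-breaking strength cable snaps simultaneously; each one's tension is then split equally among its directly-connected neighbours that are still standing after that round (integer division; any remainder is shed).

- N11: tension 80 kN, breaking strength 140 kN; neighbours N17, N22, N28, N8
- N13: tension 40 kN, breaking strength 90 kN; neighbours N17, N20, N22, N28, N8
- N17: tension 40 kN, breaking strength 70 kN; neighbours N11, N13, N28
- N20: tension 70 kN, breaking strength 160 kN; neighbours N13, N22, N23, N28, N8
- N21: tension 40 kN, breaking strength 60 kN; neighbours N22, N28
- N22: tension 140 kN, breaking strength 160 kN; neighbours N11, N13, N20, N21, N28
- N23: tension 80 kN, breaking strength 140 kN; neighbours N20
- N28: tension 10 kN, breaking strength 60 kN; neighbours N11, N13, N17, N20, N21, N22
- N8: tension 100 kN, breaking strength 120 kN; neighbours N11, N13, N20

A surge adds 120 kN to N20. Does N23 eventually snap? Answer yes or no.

no

Round 1 — N20 at 190 > 160. N20 snaps.
  N20 sheds 190 kN to N13, N22, N23, N28, N8: 38 each.
    N13: 40+38 = 78 ≤ 90
    N22: 140+38 = 178 > 160
    N23: 80+38 = 118 ≤ 140
    N28: 10+38 = 48 ≤ 60
    N8: 100+38 = 138 > 120
Round 2 — N22, N8 snap.
  N22 sheds 178 kN to N11, N13, N21, N28: 44 each (2 lost).
    N11: 80+44 = 124 ≤ 140
    N13: 78+44 = 122 > 90
    N21: 40+44 = 84 > 60
    N28: 48+44 = 92 > 60
  N8 sheds 138 kN to N11, N13: 69 each.
    N11: 124+69 = 193 > 140
    N13: 122+69 = 191 > 90
Round 3 — N11, N13, N21, N28 snap.
  N11 sheds 193 kN to N17: 193 each.
    N17: 40+193 = 233 > 70
  N13 sheds 191 kN to N17: 191 each.
    N17: 233+191 = 424 > 70
  N21 sheds 84 kN: no online neighbours, lost.
  N28 sheds 92 kN to N17: 92 each.
    N17: 424+92 = 516 > 70
Round 4 — N17 snaps.
  N17 sheds 516 kN: no online neighbours, lost.
No further breaks.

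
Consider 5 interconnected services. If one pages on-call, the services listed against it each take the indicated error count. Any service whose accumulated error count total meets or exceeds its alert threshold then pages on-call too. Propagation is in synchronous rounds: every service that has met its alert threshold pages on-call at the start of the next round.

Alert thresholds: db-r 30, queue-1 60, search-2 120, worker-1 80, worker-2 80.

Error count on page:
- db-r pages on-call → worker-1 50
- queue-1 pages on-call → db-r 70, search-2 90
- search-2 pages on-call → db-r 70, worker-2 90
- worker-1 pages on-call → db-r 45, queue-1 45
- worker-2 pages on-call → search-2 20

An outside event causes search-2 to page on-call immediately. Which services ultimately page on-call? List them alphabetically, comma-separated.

Round 1 — search-2 pages on-call (initial).
  db-r: +70 → 70 ≥ 30
  worker-2: +90 → 90 ≥ 80
Round 2 — db-r, worker-2 page on-call.
  worker-1: +50 → 50 < 80
No further pages.

db-r, search-2, worker-2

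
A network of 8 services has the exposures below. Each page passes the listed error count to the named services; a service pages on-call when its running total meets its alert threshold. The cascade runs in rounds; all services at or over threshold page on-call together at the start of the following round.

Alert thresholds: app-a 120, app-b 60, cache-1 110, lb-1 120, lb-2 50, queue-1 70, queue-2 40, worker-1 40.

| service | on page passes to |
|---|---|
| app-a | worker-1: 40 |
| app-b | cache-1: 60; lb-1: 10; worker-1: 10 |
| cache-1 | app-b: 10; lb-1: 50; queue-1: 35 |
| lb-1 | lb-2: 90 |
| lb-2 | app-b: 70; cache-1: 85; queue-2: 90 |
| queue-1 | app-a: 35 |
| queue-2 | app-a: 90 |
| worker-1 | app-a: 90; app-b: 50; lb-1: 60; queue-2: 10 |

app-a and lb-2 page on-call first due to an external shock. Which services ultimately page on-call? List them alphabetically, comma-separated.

app-a, app-b, cache-1, lb-1, lb-2, queue-2, worker-1

Round 1 — app-a, lb-2 page on-call (initial).
  app-b: +70 → 70 ≥ 60
  cache-1: +85 → 85 < 110
  queue-2: +90 → 90 ≥ 40
  worker-1: +40 → 40 ≥ 40
Round 2 — app-b, queue-2, worker-1 page on-call.
  cache-1: +60 → 145 ≥ 110
  lb-1: +10+60 → 70 < 120
Round 3 — cache-1 pages on-call.
  lb-1: +50 → 120 ≥ 120
  queue-1: +35 → 35 < 70
Round 4 — lb-1 pages on-call.
No further pages.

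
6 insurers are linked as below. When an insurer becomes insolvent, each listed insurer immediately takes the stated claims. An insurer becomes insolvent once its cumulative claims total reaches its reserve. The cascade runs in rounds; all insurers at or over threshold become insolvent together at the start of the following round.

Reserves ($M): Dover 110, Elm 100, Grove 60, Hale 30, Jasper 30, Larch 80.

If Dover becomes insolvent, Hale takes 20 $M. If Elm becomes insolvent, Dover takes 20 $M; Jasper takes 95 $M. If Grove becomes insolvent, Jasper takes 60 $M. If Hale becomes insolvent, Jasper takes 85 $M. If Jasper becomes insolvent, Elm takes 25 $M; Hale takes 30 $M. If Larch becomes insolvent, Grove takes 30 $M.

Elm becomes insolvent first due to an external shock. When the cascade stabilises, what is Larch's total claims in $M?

0

Round 1 — Elm becomes insolvent (initial).
  Dover: +20 → 20 < 110
  Jasper: +95 → 95 ≥ 30
Round 2 — Jasper becomes insolvent.
  Hale: +30 → 30 ≥ 30
Round 3 — Hale becomes insolvent.
No further insolvencies.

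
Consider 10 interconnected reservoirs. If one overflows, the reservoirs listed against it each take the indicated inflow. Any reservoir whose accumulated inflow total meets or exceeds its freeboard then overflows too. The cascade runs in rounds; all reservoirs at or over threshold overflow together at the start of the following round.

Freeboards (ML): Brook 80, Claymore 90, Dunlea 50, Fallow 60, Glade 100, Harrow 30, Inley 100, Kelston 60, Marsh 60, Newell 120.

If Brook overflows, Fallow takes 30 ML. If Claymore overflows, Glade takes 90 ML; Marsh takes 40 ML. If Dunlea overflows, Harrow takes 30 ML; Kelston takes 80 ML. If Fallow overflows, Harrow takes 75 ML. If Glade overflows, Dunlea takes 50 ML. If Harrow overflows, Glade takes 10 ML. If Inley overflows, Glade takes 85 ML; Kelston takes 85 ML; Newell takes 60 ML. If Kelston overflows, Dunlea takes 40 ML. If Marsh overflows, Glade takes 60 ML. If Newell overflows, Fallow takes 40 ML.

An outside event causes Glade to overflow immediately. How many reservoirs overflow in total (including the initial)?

Round 1 — Glade overflows (initial).
  Dunlea: +50 → 50 ≥ 50
Round 2 — Dunlea overflows.
  Harrow: +30 → 30 ≥ 30
  Kelston: +80 → 80 ≥ 60
Round 3 — Harrow, Kelston overflow.
No further overflows.

4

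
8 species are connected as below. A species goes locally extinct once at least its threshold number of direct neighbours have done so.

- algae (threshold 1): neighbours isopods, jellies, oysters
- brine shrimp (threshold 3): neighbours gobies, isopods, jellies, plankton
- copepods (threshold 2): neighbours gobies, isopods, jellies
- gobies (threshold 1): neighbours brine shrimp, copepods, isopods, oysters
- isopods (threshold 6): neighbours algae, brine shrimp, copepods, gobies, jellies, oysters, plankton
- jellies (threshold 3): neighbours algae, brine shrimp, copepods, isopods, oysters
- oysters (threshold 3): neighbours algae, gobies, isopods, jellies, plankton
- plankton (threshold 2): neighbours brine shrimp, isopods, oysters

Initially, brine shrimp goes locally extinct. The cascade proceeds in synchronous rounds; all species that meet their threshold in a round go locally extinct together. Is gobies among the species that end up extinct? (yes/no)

Round 1 — brine shrimp goes locally extinct (initial).
Round 2 — checking thresholds:
  gobies: 1 of 4 neighbours ≥ 1, goes locally extinct.
  isopods: 1 of 7 neighbours < 6, holds.
  jellies: 1 of 5 neighbours < 3, holds.
  plankton: 1 of 3 neighbours < 2, holds.
Round 3 — no new extinctions; cascade stops.

yes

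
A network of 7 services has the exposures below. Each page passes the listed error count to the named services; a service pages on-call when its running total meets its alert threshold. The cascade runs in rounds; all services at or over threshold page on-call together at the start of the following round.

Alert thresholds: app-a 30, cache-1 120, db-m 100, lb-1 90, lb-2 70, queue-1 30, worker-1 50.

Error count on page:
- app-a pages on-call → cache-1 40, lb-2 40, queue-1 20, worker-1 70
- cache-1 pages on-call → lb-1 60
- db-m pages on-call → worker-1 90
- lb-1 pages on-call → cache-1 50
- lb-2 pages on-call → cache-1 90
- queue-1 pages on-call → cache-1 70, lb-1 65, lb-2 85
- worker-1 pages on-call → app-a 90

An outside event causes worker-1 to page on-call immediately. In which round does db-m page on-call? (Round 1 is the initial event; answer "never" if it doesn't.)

Round 1 — worker-1 pages on-call (initial).
  app-a: +90 → 90 ≥ 30
Round 2 — app-a pages on-call.
  cache-1: +40 → 40 < 120
  lb-2: +40 → 40 < 70
  queue-1: +20 → 20 < 30
No further pages.

never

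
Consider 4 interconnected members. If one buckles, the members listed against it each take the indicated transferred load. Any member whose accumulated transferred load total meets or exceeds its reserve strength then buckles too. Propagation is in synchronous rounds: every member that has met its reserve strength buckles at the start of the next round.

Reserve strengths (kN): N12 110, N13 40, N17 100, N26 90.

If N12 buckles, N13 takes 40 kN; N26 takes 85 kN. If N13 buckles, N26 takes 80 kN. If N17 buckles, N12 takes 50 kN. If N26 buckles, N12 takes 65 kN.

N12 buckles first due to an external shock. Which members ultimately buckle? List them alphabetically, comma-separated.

Round 1 — N12 buckles (initial).
  N13: +40 → 40 ≥ 40
  N26: +85 → 85 < 90
Round 2 — N13 buckles.
  N26: +80 → 165 ≥ 90
Round 3 — N26 buckles.
No further bucklings.

N12, N13, N26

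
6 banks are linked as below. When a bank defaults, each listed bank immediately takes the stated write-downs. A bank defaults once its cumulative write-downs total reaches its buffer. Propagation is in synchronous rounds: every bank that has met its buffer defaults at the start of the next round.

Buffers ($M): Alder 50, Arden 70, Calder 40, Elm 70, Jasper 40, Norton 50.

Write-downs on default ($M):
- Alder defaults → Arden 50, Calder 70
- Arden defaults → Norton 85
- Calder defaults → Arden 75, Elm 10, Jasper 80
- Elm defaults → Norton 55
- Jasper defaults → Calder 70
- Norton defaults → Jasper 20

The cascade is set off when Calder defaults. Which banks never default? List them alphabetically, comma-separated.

Alder, Elm

Round 1 — Calder defaults (initial).
  Arden: +75 → 75 ≥ 70
  Elm: +10 → 10 < 70
  Jasper: +80 → 80 ≥ 40
Round 2 — Arden, Jasper default.
  Norton: +85 → 85 ≥ 50
Round 3 — Norton defaults.
No further defaults.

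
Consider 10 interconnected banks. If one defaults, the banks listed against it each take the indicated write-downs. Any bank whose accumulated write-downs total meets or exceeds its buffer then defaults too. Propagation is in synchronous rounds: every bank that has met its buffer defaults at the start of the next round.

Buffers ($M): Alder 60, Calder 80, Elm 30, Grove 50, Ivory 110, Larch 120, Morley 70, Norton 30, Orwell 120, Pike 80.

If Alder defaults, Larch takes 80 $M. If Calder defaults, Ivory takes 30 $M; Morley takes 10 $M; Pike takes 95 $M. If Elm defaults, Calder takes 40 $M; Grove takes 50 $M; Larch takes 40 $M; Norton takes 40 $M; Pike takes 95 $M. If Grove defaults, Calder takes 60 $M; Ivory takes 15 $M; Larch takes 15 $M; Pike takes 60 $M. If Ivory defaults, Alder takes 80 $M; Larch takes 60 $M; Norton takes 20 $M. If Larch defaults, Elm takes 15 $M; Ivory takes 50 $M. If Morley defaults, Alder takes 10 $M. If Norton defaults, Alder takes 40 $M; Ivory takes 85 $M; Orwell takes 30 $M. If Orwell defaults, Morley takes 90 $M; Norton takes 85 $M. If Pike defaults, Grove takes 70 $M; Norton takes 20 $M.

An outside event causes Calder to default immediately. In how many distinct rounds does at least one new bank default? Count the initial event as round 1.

3

Round 1 — Calder defaults (initial).
  Ivory: +30 → 30 < 110
  Morley: +10 → 10 < 70
  Pike: +95 → 95 ≥ 80
Round 2 — Pike defaults.
  Grove: +70 → 70 ≥ 50
  Norton: +20 → 20 < 30
Round 3 — Grove defaults.
  Ivory: +15 → 45 < 110
  Larch: +15 → 15 < 120
No further defaults.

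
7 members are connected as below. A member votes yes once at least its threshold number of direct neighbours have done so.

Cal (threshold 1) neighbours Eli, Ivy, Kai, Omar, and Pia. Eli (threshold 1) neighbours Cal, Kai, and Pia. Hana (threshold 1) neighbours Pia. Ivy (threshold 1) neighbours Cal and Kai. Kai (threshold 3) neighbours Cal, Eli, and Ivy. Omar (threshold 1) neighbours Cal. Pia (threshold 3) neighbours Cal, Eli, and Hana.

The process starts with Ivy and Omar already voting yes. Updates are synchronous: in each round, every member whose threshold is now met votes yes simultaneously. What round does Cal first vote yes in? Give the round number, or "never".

Round 1 — Ivy, Omar vote yes (initial).
Round 2 — checking thresholds:
  Cal: 2 of 5 neighbours ≥ 1, votes yes.
  Kai: 1 of 3 neighbours < 3, not yet.
Round 3 — checking thresholds:
  Eli: 1 of 3 neighbours ≥ 1, votes yes.
  Kai: 2 of 3 neighbours < 3, not yet.
  Pia: 1 of 3 neighbours < 3, not yet.
Round 4 — checking thresholds:
  Kai: 3 of 3 neighbours ≥ 3, votes yes.
  Pia: 2 of 3 neighbours < 3, not yet.
Round 5 — no new yes votes; cascade stops.

2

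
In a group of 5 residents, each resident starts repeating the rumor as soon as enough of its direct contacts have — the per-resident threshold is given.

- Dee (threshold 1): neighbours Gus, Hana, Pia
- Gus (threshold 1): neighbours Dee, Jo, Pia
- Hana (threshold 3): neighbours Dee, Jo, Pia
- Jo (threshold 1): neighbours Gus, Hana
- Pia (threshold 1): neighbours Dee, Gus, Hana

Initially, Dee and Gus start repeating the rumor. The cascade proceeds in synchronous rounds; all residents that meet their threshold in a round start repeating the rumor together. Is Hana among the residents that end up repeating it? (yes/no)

yes

Round 1 — Dee, Gus start repeating the rumor (initial).
Round 2 — checking thresholds:
  Hana: 1 of 3 neighbours < 3, below threshold.
  Jo: 1 of 2 neighbours ≥ 1, starts repeating the rumor.
  Pia: 2 of 3 neighbours ≥ 1, starts repeating the rumor.
Round 3 — checking thresholds:
  Hana: 3 of 3 neighbours ≥ 3, starts repeating the rumor.
Round 4 — no new spreads; cascade stops.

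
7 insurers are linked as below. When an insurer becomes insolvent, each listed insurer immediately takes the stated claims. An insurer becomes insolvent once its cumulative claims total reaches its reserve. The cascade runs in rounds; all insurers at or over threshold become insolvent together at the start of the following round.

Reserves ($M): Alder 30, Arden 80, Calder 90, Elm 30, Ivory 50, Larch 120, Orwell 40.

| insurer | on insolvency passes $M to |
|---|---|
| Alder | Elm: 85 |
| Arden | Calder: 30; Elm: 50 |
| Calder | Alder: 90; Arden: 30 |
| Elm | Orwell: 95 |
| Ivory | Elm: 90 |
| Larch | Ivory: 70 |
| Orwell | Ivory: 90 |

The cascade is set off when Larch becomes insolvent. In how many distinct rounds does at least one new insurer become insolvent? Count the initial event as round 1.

Round 1 — Larch becomes insolvent (initial).
  Ivory: +70 → 70 ≥ 50
Round 2 — Ivory becomes insolvent.
  Elm: +90 → 90 ≥ 30
Round 3 — Elm becomes insolvent.
  Orwell: +95 → 95 ≥ 40
Round 4 — Orwell becomes insolvent.
No further insolvencies.

4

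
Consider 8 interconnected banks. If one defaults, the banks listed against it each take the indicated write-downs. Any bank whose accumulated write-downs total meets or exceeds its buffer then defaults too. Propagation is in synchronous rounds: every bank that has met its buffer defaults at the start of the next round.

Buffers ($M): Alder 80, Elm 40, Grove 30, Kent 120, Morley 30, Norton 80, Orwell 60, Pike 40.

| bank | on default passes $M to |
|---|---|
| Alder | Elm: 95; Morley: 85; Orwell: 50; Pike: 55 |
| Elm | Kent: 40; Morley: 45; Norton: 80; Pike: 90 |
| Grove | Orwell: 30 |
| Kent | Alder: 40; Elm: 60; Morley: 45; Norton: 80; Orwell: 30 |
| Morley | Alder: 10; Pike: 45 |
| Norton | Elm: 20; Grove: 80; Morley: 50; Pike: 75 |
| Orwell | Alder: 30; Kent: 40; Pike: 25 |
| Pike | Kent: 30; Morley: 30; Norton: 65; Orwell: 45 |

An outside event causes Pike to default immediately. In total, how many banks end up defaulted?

Round 1 — Pike defaults (initial).
  Kent: +30 → 30 < 120
  Morley: +30 → 30 ≥ 30
  Norton: +65 → 65 < 80
  Orwell: +45 → 45 < 60
Round 2 — Morley defaults.
  Alder: +10 → 10 < 80
No further defaults.

2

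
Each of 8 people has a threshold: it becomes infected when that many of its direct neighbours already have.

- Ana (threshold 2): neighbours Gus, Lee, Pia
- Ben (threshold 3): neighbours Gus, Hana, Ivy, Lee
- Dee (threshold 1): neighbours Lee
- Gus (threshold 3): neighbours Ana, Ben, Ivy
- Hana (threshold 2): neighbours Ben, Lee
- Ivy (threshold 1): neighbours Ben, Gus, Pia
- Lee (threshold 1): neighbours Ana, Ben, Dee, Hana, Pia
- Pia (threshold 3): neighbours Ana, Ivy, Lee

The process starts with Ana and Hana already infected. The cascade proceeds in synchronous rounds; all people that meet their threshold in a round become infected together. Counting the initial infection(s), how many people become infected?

4

Round 1 — Ana, Hana become infected (initial).
Round 2 — checking thresholds:
  Ben: 1 of 4 neighbours < 3, below threshold.
  Gus: 1 of 3 neighbours < 3, below threshold.
  Lee: 2 of 5 neighbours ≥ 1, becomes infected.
  Pia: 1 of 3 neighbours < 3, below threshold.
Round 3 — checking thresholds:
  Ben: 2 of 4 neighbours < 3, below threshold.
  Dee: 1 of 1 neighbours ≥ 1, becomes infected.
  Gus: 1 of 3 neighbours < 3, below threshold.
  Pia: 2 of 3 neighbours < 3, below threshold.
Round 4 — no new infections; cascade stops.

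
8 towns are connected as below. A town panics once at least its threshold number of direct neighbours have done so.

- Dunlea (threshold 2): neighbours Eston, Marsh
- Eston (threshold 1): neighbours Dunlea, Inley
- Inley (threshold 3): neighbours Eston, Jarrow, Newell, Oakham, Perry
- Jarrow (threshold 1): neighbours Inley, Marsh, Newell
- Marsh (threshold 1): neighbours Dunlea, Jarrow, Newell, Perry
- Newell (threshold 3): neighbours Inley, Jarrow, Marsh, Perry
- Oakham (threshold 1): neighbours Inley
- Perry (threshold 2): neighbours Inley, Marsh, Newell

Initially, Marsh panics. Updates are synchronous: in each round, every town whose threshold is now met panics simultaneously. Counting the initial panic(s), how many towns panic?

Round 1 — Marsh panics (initial).
Round 2 — checking thresholds:
  Dunlea: 1 of 2 neighbours < 2, not yet.
  Jarrow: 1 of 3 neighbours ≥ 1, panics.
  Newell: 1 of 4 neighbours < 3, not yet.
  Perry: 1 of 3 neighbours < 2, not yet.
Round 3 — no new panics; cascade stops.

2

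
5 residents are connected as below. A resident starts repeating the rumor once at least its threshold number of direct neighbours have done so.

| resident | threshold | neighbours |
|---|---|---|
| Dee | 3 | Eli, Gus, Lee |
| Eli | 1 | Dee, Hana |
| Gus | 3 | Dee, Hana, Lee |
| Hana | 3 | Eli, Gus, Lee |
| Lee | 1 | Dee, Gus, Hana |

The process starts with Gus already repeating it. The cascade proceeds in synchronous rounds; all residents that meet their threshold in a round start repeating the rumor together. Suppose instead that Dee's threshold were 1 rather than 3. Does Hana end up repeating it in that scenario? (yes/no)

yes

With Dee's threshold at 1:
Round 1 — Gus starts repeating the rumor (initial).
Round 2 — checking thresholds:
  Dee: 1 of 3 neighbours ≥ 1, starts repeating the rumor.
  Hana: 1 of 3 neighbours < 3, not yet.
  Lee: 1 of 3 neighbours ≥ 1, starts repeating the rumor.
Round 3 — checking thresholds:
  Eli: 1 of 2 neighbours ≥ 1, starts repeating the rumor.
  Hana: 2 of 3 neighbours < 3, not yet.
Round 4 — checking thresholds:
  Hana: 3 of 3 neighbours ≥ 3, starts repeating the rumor.
Round 5 — no new spreads; cascade stops.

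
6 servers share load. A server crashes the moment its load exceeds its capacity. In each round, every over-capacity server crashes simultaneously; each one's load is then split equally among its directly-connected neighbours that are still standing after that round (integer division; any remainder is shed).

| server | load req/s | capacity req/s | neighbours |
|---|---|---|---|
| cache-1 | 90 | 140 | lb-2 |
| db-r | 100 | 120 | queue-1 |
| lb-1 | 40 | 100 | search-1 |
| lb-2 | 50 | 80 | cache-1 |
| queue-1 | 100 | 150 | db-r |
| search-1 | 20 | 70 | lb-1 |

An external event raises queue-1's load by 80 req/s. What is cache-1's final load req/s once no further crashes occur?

Round 1 — queue-1 at 180 > 150. queue-1 crashes.
  queue-1 sheds 180 req/s to db-r: 180 each.
    db-r: 100+180 = 280 > 120
Round 2 — db-r crashes.
  db-r sheds 280 req/s: no online neighbours, lost.
No further crashes.

90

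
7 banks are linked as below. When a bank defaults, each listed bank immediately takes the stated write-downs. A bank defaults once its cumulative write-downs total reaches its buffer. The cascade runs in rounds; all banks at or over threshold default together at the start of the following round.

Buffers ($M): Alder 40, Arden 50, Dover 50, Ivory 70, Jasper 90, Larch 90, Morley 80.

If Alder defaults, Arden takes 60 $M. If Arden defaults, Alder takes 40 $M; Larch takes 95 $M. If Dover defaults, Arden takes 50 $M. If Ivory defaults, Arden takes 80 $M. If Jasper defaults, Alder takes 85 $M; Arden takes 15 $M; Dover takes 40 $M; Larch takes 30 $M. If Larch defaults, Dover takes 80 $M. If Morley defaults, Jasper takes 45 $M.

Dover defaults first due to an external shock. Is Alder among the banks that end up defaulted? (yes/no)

yes

Round 1 — Dover defaults (initial).
  Arden: +50 → 50 ≥ 50
Round 2 — Arden defaults.
  Alder: +40 → 40 ≥ 40
  Larch: +95 → 95 ≥ 90
Round 3 — Alder, Larch default.
No further defaults.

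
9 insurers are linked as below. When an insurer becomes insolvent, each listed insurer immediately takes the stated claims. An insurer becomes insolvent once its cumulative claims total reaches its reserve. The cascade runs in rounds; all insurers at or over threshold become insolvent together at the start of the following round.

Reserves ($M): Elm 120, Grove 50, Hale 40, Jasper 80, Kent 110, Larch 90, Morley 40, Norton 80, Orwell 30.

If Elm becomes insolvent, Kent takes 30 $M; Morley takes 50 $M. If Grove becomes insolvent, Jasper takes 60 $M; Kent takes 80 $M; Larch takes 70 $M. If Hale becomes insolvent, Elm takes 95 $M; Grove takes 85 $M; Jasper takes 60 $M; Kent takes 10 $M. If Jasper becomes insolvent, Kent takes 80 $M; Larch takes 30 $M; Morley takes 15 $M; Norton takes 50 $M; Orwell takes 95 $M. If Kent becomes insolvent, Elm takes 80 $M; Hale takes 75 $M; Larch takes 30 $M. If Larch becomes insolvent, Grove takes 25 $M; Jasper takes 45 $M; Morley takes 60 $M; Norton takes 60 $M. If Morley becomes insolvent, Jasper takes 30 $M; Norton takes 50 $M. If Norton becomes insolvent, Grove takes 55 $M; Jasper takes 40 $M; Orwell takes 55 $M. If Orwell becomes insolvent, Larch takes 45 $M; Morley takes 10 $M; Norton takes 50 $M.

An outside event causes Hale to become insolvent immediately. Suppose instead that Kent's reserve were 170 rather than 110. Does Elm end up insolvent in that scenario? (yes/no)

yes

With Kent's reserve at 170:
Round 1 — Hale becomes insolvent (initial).
  Elm: +95 → 95 < 120
  Grove: +85 → 85 ≥ 50
  Jasper: +60 → 60 < 80
  Kent: +10 → 10 < 170
Round 2 — Grove becomes insolvent.
  Jasper: +60 → 120 ≥ 80
  Kent: +80 → 90 < 170
  Larch: +70 → 70 < 90
Round 3 — Jasper becomes insolvent.
  Kent: +80 → 170 ≥ 170
  Larch: +30 → 100 ≥ 90
  Morley: +15 → 15 < 40
  Norton: +50 → 50 < 80
  Orwell: +95 → 95 ≥ 30
Round 4 — Kent, Larch, Orwell become insolvent.
  Elm: +80 → 175 ≥ 120
  Morley: +60+10 → 85 ≥ 40
  Norton: +60+50 → 160 ≥ 80
Round 5 — Elm, Morley, Norton become insolvent.
No further insolvencies.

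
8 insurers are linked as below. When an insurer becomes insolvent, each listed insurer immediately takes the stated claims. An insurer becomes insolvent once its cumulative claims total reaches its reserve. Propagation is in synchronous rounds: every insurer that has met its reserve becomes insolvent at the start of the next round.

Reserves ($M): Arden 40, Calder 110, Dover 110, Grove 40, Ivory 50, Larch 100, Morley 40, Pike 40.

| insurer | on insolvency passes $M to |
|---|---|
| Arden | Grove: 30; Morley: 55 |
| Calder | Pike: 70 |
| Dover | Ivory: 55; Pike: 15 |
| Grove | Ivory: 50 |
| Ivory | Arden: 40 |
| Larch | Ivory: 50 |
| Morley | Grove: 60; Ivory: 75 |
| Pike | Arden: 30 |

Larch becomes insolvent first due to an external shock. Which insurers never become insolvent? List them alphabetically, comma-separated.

Round 1 — Larch becomes insolvent (initial).
  Ivory: +50 → 50 ≥ 50
Round 2 — Ivory becomes insolvent.
  Arden: +40 → 40 ≥ 40
Round 3 — Arden becomes insolvent.
  Grove: +30 → 30 < 40
  Morley: +55 → 55 ≥ 40
Round 4 — Morley becomes insolvent.
  Grove: +60 → 90 ≥ 40
Round 5 — Grove becomes insolvent.
No further insolvencies.

Calder, Dover, Pike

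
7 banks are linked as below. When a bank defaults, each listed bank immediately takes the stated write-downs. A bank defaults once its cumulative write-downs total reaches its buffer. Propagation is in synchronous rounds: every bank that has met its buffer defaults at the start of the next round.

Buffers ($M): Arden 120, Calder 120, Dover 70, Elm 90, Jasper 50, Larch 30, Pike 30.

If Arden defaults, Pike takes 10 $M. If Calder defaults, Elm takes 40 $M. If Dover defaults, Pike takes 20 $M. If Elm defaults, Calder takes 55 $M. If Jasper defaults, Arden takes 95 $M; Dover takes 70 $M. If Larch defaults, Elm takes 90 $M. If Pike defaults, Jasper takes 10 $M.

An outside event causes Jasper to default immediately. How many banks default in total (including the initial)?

Round 1 — Jasper defaults (initial).
  Arden: +95 → 95 < 120
  Dover: +70 → 70 ≥ 70
Round 2 — Dover defaults.
  Pike: +20 → 20 < 30
No further defaults.

2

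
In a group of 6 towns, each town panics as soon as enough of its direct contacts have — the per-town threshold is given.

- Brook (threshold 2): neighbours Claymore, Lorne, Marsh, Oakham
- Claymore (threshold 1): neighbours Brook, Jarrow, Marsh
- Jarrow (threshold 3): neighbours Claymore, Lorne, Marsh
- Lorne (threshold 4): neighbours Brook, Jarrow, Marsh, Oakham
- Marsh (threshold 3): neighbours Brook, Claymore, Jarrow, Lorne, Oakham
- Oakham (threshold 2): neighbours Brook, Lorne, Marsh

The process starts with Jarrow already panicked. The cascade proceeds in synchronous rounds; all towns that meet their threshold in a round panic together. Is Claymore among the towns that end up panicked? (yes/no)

yes

Round 1 — Jarrow panics (initial).
Round 2 — checking thresholds:
  Claymore: 1 of 3 neighbours ≥ 1, panics.
  Lorne: 1 of 4 neighbours < 4, holds.
  Marsh: 1 of 5 neighbours < 3, holds.
Round 3 — no new panics; cascade stops.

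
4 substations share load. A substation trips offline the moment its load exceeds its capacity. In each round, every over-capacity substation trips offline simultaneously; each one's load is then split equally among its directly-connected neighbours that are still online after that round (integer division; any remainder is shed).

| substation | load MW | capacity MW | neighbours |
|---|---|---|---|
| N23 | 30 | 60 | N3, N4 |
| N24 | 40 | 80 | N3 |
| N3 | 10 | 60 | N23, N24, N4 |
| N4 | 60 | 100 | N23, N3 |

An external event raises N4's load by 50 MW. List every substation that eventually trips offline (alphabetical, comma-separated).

N23, N24, N3, N4

Round 1 — N4 at 110 > 100. N4 trips offline.
  N4 sheds 110 MW to N23, N3: 55 each.
    N23: 30+55 = 85 > 60
    N3: 10+55 = 65 > 60
Round 2 — N23, N3 trip offline.
  N23 sheds 85 MW: no online neighbours, lost.
  N3 sheds 65 MW to N24: 65 each.
    N24: 40+65 = 105 > 80
Round 3 — N24 trips offline.
  N24 sheds 105 MW: no online neighbours, lost.
No further trips.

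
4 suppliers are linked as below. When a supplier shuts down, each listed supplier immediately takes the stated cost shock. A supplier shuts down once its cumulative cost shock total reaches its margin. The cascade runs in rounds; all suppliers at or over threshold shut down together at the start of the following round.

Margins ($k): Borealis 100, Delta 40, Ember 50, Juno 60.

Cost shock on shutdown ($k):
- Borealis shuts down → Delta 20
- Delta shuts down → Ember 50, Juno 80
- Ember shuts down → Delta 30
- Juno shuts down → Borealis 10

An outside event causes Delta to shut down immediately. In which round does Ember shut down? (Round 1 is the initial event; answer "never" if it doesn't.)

2

Round 1 — Delta shuts down (initial).
  Ember: +50 → 50 ≥ 50
  Juno: +80 → 80 ≥ 60
Round 2 — Ember, Juno shut down.
  Borealis: +10 → 10 < 100
No further shutdowns.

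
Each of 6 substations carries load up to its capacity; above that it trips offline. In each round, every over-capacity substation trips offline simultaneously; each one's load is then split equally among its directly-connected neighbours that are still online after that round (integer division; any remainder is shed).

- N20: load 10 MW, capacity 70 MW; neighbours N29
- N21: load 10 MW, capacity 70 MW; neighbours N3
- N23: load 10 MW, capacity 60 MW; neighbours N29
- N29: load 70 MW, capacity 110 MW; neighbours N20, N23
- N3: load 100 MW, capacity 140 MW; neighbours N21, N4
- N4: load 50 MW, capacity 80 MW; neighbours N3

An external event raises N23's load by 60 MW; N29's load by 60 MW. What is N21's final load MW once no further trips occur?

10

Round 1 — N23 at 70 > 60; N29 at 130 > 110. N23, N29 trip offline.
  N23 sheds 70 MW: no online neighbours, lost.
  N29 sheds 130 MW to N20: 130 each.
    N20: 10+130 = 140 > 70
Round 2 — N20 trips offline.
  N20 sheds 140 MW: no online neighbours, lost.
No further trips.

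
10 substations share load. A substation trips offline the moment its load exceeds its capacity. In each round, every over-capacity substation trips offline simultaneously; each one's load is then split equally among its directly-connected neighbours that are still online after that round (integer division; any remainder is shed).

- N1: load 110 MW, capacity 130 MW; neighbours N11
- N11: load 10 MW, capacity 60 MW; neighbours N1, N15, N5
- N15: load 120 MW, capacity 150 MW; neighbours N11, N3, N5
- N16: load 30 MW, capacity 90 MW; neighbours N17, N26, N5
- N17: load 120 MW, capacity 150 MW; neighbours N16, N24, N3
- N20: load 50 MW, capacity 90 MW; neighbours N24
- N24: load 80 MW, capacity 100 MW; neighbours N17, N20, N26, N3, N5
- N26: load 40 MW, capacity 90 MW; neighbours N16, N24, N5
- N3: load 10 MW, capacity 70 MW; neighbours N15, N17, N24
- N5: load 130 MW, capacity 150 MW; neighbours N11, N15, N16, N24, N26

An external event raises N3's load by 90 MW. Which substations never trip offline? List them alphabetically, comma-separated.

Round 1 — N3 at 100 > 70. N3 trips offline.
  N3 sheds 100 MW to N15, N17, N24: 33 each (1 lost).
    N15: 120+33 = 153 > 150
    N17: 120+33 = 153 > 150
    N24: 80+33 = 113 > 100
Round 2 — N15, N17, N24 trip offline.
  N15 sheds 153 MW to N11, N5: 76 each (1 lost).
    N11: 10+76 = 86 > 60
    N5: 130+76 = 206 > 150
  N17 sheds 153 MW to N16: 153 each.
    N16: 30+153 = 183 > 90
  N24 sheds 113 MW to N20, N26, N5: 37 each (2 lost).
    N20: 50+37 = 87 ≤ 90
    N26: 40+37 = 77 ≤ 90
    N5: 206+37 = 243 > 150
Round 3 — N11, N16, N5 trip offline.
  N11 sheds 86 MW to N1: 86 each.
    N1: 110+86 = 196 > 130
  N16 sheds 183 MW to N26: 183 each.
    N26: 77+183 = 260 > 90
  N5 sheds 243 MW to N26: 243 each.
    N26: 260+243 = 503 > 90
Round 4 — N1, N26 trip offline.
  N1 sheds 196 MW: no online neighbours, lost.
  N26 sheds 503 MW: no online neighbours, lost.
No further trips.

N20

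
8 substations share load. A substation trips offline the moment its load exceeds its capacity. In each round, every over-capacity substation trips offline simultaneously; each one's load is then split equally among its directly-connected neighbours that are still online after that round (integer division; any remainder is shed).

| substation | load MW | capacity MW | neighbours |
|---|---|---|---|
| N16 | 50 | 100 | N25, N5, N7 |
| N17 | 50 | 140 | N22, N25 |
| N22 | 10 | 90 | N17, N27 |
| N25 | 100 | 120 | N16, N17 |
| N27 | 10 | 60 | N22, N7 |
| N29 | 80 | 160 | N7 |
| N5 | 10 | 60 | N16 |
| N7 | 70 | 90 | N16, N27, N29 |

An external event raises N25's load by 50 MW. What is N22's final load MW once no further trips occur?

Round 1 — N25 at 150 > 120. N25 trips offline.
  N25 sheds 150 MW to N16, N17: 75 each.
    N16: 50+75 = 125 > 100
    N17: 50+75 = 125 ≤ 140
Round 2 — N16 trips offline.
  N16 sheds 125 MW to N5, N7: 62 each (1 lost).
    N5: 10+62 = 72 > 60
    N7: 70+62 = 132 > 90
Round 3 — N5, N7 trip offline.
  N5 sheds 72 MW: no online neighbours, lost.
  N7 sheds 132 MW to N27, N29: 66 each.
    N27: 10+66 = 76 > 60
    N29: 80+66 = 146 ≤ 160
Round 4 — N27 trips offline.
  N27 sheds 76 MW to N22: 76 each.
    N22: 10+76 = 86 ≤ 90
No further trips.

86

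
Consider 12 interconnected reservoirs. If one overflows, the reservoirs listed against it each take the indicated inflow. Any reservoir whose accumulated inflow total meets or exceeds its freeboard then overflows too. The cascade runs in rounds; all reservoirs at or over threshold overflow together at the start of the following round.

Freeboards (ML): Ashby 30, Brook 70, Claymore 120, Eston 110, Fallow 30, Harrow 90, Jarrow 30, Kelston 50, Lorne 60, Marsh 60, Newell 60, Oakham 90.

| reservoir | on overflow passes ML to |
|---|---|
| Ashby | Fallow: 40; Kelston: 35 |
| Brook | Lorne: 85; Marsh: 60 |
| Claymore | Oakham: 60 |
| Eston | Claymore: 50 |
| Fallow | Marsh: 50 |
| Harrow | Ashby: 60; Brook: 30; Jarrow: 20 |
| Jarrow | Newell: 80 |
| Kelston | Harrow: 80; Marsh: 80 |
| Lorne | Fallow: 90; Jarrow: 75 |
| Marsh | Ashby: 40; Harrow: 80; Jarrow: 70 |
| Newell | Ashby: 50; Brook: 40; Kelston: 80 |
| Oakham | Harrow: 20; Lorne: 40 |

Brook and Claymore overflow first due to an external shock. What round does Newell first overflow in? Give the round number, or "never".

Round 1 — Brook, Claymore overflow (initial).
  Lorne: +85 → 85 ≥ 60
  Marsh: +60 → 60 ≥ 60
  Oakham: +60 → 60 < 90
Round 2 — Lorne, Marsh overflow.
  Ashby: +40 → 40 ≥ 30
  Fallow: +90 → 90 ≥ 30
  Harrow: +80 → 80 < 90
  Jarrow: +75+70 → 145 ≥ 30
Round 3 — Ashby, Fallow, Jarrow overflow.
  Kelston: +35 → 35 < 50
  Newell: +80 → 80 ≥ 60
Round 4 — Newell overflows.
  Kelston: +80 → 115 ≥ 50
Round 5 — Kelston overflows.
  Harrow: +80 → 160 ≥ 90
Round 6 — Harrow overflows.
No further overflows.

4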